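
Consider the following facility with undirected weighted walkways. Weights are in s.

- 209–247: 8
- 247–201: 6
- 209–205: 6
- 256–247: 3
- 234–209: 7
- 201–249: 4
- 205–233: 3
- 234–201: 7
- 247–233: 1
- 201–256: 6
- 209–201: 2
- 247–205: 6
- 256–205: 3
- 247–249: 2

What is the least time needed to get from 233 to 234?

Shortest distances from 233:
233: 0
247: 1  (via 233)
249: 3  (via 247)
205: 3  (via 233)
256: 4  (via 247)
201: 7  (via 247)
209: 9  (via 247)
234: 14  (via 201)
Shortest route: 233–247–201–234 = 14 s.

14 s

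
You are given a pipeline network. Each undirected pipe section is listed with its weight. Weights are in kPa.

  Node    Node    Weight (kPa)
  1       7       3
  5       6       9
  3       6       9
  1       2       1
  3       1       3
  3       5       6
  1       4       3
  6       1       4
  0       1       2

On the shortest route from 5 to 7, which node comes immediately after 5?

Candidate routes:
5–6–1–7: 9+4+3 = 16
5–3–1–7: 6+3+3 = 12
Cheapest is 5–3–1–7 at 12 kPa.
So from 5 the first move is to 3.

3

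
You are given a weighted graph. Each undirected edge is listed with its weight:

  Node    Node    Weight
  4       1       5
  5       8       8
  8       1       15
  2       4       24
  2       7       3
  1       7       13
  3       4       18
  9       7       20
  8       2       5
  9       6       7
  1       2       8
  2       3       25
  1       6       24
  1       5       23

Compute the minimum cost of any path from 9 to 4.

Candidate routes:
9 - 7 - 1 - 4: 20+13+5 = 38
9 - 6 - 1 - 4: 7+24+5 = 36
9 - 7 - 2 - 4: 20+3+24 = 47
The minimum is 36 via 9 - 6 - 1 - 4.

36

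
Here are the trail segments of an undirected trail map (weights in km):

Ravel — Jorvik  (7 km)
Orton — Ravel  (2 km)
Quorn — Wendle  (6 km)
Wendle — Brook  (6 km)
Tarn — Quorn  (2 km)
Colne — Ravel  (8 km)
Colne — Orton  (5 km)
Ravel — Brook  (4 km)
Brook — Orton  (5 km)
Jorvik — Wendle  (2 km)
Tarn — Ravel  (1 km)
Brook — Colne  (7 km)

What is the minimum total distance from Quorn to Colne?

10 km

Running Dijkstra from Quorn:
Quorn: 0
Tarn: 2  (via Quorn)
Ravel: 3  (via Tarn)
Orton: 5  (via Ravel)
Wendle: 6  (via Quorn)
Brook: 7  (via Ravel)
Jorvik: 8  (via Wendle)
Colne: 10  (via Orton)
Shortest route: Quorn–Tarn–Ravel–Orton–Colne = 10 km.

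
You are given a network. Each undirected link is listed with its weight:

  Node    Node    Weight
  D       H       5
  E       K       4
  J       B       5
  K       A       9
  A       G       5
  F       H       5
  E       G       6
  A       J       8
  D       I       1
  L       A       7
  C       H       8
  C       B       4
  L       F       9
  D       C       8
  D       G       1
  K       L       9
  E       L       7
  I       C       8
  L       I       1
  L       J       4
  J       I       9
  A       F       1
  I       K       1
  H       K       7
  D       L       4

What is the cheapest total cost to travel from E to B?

Running Dijkstra from E:
E: 0
K: 4  (via E)
I: 5  (via K)
D: 6  (via I)
G: 6  (via E)
L: 6  (via I)
J: 10  (via L)
A: 11  (via G)
H: 11  (via K)
F: 12  (via A)
C: 13  (via I)
B: 15  (via J)
Shortest route: E–K–I–L–J–B = 15.

15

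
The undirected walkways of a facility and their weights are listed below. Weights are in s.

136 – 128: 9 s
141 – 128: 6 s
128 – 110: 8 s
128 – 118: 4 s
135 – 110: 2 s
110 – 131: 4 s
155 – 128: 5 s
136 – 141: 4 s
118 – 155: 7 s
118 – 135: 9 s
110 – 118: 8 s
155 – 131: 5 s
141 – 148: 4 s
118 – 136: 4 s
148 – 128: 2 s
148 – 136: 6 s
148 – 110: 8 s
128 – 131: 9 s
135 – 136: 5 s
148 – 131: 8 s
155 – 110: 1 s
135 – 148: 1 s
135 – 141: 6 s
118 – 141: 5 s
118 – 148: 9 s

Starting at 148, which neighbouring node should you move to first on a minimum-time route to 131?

Candidate routes:
148 → 128 → 131: 2+9 = 11
148 → 131: 8 = 8
148 → 135 → 110 → 155 → 131: 1+2+1+5 = 9
148 → 135 → 110 → 131: 1+2+4 = 7
The minimum is 7 s via 148 → 135 → 110 → 131.
So from 148 the first move is to 135.

135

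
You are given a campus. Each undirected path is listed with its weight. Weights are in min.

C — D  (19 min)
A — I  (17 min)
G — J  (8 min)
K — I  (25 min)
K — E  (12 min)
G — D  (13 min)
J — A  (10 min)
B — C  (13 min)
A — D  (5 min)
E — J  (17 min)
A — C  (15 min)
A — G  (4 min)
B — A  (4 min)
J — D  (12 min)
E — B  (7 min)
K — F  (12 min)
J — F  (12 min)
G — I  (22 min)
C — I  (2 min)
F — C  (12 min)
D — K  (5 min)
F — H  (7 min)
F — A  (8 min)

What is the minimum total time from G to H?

Enumerating some paths:
G → D → A → F → H: 13+5+8+7 = 33
G → J → F → H: 8+12+7 = 27
G → A → F → H: 4+8+7 = 19
G → J → A → F → H: 8+10+8+7 = 33
Cheapest is G → A → F → H at 19 min.

19 min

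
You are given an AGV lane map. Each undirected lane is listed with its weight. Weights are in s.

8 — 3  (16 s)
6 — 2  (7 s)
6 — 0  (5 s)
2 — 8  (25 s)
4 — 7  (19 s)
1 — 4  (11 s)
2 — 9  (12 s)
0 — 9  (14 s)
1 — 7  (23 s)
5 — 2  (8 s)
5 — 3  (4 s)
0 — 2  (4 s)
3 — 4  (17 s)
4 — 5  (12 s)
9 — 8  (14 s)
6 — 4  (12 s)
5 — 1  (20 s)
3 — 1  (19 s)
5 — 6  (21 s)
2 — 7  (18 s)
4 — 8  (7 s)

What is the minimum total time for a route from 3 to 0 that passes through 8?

40 s

Shortest 3→8: 3 → 8 = 16
Best 8 to 0: 8 → 4 → 6 → 0 costing 24
Total via 8: 16 + 24 = 40 s.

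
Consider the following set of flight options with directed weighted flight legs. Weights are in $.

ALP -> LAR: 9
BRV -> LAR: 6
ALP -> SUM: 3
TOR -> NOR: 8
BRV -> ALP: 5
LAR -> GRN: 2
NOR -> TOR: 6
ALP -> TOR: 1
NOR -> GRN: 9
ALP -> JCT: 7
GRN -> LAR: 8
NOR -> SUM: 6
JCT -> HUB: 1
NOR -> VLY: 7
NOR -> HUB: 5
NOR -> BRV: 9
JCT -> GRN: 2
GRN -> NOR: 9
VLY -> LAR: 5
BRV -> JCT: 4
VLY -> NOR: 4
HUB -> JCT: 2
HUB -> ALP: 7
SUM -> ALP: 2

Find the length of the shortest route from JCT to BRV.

Running Dijkstra from JCT:
JCT: 0
HUB: 1  (via JCT)
GRN: 2  (via JCT)
ALP: 8  (via HUB)
TOR: 9  (via ALP)
LAR: 10  (via GRN)
SUM: 11  (via ALP)
NOR: 11  (via GRN)
VLY: 18  (via NOR)
BRV: 20  (via NOR)
Shortest route: JCT → GRN → NOR → BRV = $20.

$20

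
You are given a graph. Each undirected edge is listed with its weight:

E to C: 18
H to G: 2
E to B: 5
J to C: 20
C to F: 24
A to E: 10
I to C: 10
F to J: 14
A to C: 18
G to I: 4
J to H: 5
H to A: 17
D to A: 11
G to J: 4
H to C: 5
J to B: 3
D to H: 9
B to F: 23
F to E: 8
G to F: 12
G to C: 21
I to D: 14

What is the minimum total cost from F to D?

Settle nodes by increasing distance from F:
F: 0
E: 8  (via F)
G: 12  (via F)
B: 13  (via E)
H: 14  (via G)
J: 14  (via F)
I: 16  (via G)
A: 18  (via E)
C: 19  (via H)
D: 23  (via H)
Shortest route: F–G–H–D = 23.

23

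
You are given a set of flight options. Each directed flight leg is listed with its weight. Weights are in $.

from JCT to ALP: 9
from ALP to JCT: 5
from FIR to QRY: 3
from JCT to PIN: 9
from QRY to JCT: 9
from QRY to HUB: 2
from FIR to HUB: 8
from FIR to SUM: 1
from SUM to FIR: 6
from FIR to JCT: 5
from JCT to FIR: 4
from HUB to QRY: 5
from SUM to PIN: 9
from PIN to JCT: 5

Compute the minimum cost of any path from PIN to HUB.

Shortest distances from PIN:
PIN: 0
JCT: 5  (via PIN)
FIR: 9  (via JCT)
SUM: 10  (via FIR)
QRY: 12  (via FIR)
HUB: 14  (via QRY)
Shortest route: PIN → JCT → FIR → QRY → HUB = $14.

$14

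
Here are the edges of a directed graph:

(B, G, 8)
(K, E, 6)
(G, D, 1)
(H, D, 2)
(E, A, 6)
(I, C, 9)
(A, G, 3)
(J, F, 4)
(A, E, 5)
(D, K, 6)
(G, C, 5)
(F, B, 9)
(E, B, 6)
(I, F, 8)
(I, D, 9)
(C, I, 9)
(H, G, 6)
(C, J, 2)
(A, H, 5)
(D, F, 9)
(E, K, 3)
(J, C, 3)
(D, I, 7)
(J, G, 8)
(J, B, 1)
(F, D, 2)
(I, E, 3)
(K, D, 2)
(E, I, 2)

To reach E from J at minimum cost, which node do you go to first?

Compare a few routes:
J–C–I–E: 3+9+3 = 15
J–G–D–I–E: 8+1+7+3 = 19
J–F–D–K–E: 4+2+6+6 = 18
J–F–D–I–E: 4+2+7+3 = 16
The minimum is 15 via J–C–I–E.
So from J the first move is to C.

C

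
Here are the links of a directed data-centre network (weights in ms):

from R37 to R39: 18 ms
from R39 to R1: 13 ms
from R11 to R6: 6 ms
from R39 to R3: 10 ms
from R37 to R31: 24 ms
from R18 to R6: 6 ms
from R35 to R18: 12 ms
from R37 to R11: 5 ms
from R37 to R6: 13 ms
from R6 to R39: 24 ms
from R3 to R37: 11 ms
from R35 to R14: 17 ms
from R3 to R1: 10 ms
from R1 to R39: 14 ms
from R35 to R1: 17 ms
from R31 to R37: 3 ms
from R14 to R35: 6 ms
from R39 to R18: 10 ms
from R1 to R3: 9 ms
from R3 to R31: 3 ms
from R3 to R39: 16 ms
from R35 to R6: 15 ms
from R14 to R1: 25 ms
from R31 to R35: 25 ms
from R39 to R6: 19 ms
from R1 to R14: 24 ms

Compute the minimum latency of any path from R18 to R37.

46 ms

Settle nodes by increasing distance from R18:
R18: 0
R6: 6  (via R18)
R39: 30  (via R6)
R3: 40  (via R39)
R1: 43  (via R39)
R31: 43  (via R3)
R37: 46  (via R31)
Shortest route: R18 → R6 → R39 → R3 → R31 → R37 = 46 ms.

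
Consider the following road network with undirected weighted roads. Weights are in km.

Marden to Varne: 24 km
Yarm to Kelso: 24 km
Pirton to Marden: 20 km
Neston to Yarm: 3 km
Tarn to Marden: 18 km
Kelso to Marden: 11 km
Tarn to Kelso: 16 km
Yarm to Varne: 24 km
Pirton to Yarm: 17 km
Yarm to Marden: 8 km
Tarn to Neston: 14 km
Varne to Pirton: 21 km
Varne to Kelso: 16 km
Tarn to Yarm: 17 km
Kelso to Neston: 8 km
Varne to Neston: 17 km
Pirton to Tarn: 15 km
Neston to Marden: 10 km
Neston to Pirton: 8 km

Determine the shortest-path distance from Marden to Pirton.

18 km

Compare a few routes:
Marden → Neston → Pirton: 10+8 = 18
Marden → Pirton: 20 = 20
Marden → Yarm → Neston → Pirton: 8+3+8 = 19
The minimum is 18 km via Marden → Neston → Pirton.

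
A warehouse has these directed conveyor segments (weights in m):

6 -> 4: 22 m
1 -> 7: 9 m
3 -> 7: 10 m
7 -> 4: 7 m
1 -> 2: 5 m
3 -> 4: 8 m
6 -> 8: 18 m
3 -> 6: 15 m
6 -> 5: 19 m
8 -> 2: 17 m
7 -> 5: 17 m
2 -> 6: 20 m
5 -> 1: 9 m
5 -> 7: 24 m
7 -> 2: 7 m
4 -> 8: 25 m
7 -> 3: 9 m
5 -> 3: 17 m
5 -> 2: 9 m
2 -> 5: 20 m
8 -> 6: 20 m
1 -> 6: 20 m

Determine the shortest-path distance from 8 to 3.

54 m

Running Dijkstra from 8:
8: 0
2: 17  (via 8)
6: 20  (via 8)
5: 37  (via 2)
4: 42  (via 6)
1: 46  (via 5)
3: 54  (via 5)
Shortest route: 8 → 2 → 5 → 3 = 54 m.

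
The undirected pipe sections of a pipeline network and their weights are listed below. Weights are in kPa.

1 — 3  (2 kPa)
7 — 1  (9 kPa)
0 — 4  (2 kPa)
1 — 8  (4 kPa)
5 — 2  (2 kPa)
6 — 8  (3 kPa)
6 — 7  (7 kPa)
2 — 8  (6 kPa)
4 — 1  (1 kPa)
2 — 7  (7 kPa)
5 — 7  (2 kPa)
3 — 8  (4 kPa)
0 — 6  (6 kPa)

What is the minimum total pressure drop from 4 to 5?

12 kPa

Running Dijkstra from 4:
4: 0
1: 1  (via 4)
0: 2  (via 4)
3: 3  (via 1)
8: 5  (via 1)
6: 8  (via 0)
7: 10  (via 1)
2: 11  (via 8)
5: 12  (via 7)
Shortest route: 4 → 1 → 7 → 5 = 12 kPa.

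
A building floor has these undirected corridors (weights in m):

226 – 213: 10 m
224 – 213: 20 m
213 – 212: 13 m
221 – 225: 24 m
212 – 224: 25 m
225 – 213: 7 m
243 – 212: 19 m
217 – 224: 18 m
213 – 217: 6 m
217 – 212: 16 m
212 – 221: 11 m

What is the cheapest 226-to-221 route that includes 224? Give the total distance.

Shortest 226→224: 226 → 213 → 224 = 30
Best 224 to 221: 224 → 212 → 221 costing 36
Total via 224: 30 + 36 = 66 m.

66 m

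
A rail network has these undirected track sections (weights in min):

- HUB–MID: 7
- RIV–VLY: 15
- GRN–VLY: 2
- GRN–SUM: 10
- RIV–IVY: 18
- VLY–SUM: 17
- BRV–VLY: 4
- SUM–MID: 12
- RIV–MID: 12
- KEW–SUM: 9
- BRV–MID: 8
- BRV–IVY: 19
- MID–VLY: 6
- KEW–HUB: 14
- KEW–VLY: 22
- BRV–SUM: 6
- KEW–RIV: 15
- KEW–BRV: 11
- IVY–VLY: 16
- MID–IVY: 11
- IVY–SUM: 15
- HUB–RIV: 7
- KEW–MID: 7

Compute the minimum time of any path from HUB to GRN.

15 min

Enumerating some paths:
HUB → MID → VLY → GRN: 7+6+2 = 15
HUB → MID → BRV → VLY → GRN: 7+8+4+2 = 21
HUB → RIV → MID → VLY → GRN: 7+12+6+2 = 27
HUB → RIV → VLY → GRN: 7+15+2 = 24
Cheapest is HUB → MID → VLY → GRN at 15 min.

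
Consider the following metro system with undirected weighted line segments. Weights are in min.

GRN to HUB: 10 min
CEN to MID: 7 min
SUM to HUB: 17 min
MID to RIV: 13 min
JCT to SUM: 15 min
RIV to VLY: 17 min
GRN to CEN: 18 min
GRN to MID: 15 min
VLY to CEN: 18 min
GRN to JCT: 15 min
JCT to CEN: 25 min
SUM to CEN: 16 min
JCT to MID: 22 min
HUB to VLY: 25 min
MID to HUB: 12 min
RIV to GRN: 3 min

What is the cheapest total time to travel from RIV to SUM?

30 min

Settle nodes by increasing distance from RIV:
RIV: 0
GRN: 3  (via RIV)
MID: 13  (via RIV)
HUB: 13  (via GRN)
VLY: 17  (via RIV)
JCT: 18  (via GRN)
CEN: 20  (via MID)
SUM: 30  (via HUB)
Shortest route: RIV → GRN → HUB → SUM = 30 min.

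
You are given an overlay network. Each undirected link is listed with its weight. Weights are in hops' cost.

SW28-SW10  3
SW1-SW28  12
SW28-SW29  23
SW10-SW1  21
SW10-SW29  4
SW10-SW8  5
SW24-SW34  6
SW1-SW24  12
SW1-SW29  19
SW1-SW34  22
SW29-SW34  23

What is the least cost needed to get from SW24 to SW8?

Candidate routes:
SW24 - SW34 - SW29 - SW10 - SW8: 6+23+4+5 = 38
SW24 - SW1 - SW29 - SW10 - SW8: 12+19+4+5 = 40
SW24 - SW1 - SW28 - SW10 - SW8: 12+12+3+5 = 32
SW24 - SW1 - SW10 - SW8: 12+21+5 = 38
The minimum is 32 hops' cost via SW24 - SW1 - SW28 - SW10 - SW8.

32 hops' cost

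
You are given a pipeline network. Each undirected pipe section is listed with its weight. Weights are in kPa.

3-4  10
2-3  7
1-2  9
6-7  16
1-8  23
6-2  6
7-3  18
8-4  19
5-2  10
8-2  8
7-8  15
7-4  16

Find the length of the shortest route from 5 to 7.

Compare a few routes:
5–2–6–7: 10+6+16 = 32
5–2–3–7: 10+7+18 = 35
5–2–3–4–7: 10+7+10+16 = 43
5–2–8–7: 10+8+15 = 33
Cheapest is 5–2–6–7 at 32 kPa.

32 kPa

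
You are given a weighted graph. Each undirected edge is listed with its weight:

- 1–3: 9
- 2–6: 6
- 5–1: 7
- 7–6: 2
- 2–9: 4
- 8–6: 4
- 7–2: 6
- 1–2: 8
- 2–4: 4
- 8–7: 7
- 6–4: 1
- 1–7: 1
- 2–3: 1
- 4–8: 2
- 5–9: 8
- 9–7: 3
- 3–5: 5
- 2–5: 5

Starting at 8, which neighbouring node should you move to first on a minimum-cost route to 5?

4

Compare a few routes:
8 - 4 - 2 - 3 - 5: 2+4+1+5 = 12
8 - 4 - 2 - 5: 2+4+5 = 11
Cheapest is 8 - 4 - 2 - 5 at 11.
So from 8 the first move is to 4.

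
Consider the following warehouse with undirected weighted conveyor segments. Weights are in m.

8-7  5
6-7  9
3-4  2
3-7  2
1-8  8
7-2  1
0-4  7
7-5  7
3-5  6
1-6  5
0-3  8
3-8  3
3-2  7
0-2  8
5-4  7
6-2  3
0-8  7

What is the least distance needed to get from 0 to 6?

11 m

Compare a few routes:
0 - 2 - 6: 8+3 = 11
0 - 4 - 3 - 7 - 2 - 6: 7+2+2+1+3 = 15
0 - 3 - 7 - 2 - 6: 8+2+1+3 = 14
Cheapest is 0 - 2 - 6 at 11 m.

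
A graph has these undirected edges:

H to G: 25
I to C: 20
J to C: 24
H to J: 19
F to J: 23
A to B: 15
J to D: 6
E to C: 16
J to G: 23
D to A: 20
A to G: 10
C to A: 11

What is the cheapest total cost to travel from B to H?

50

Shortest distances from B:
B: 0
A: 15  (via B)
G: 25  (via A)
C: 26  (via A)
D: 35  (via A)
J: 41  (via D)
E: 42  (via C)
I: 46  (via C)
H: 50  (via G)
Shortest route: B–A–G–H = 50.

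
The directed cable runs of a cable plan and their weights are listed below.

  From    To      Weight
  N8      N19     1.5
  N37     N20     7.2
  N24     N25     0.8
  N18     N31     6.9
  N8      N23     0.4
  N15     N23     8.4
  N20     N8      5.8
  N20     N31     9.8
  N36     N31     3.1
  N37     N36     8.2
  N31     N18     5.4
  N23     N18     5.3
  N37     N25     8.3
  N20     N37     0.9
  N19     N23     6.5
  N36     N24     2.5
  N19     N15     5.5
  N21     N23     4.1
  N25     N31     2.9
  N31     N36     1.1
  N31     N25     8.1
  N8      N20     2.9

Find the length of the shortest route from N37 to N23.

13.4

Settle nodes by increasing distance from N37:
N37: 0
N20: 7.2  (via N37)
N36: 8.2  (via N37)
N25: 8.3  (via N37)
N24: 10.7  (via N36)
N31: 11.2  (via N25)
N8: 13  (via N20)
N23: 13.4  (via N8)
Shortest route: N37 → N20 → N8 → N23 = 13.4.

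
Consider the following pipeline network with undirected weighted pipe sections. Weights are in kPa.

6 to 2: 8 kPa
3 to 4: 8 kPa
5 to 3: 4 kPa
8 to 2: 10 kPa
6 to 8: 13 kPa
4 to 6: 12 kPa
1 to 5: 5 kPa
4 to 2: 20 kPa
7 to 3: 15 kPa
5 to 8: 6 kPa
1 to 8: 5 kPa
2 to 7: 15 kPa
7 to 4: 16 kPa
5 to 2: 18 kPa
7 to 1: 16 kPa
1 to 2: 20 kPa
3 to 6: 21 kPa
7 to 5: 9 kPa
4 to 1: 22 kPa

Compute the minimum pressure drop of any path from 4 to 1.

17 kPa

Shortest distances from 4:
4: 0
3: 8  (via 4)
5: 12  (via 3)
6: 12  (via 4)
7: 16  (via 4)
1: 17  (via 5)
Shortest route: 4–3–5–1 = 17 kPa.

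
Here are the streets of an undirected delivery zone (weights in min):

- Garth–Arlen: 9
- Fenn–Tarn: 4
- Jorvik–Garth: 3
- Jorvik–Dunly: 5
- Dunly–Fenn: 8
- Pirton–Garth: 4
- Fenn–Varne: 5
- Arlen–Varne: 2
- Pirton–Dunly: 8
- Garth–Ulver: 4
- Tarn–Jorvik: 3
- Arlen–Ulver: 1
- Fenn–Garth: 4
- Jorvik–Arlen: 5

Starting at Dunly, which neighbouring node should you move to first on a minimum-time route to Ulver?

Jorvik

Enumerating some paths:
Dunly → Fenn → Varne → Arlen → Ulver: 8+5+2+1 = 16
Dunly → Jorvik → Arlen → Ulver: 5+5+1 = 11
Dunly → Pirton → Garth → Ulver: 8+4+4 = 16
Dunly → Jorvik → Garth → Ulver: 5+3+4 = 12
Cheapest is Dunly → Jorvik → Arlen → Ulver at 11 min.
So from Dunly the first move is to Jorvik.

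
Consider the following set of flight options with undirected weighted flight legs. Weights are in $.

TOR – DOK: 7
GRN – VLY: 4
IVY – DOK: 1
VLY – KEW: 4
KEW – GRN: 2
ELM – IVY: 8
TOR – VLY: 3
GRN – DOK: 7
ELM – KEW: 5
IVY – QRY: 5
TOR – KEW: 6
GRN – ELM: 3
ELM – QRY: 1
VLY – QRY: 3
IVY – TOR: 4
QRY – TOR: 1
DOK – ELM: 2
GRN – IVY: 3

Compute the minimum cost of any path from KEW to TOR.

$6

Shortest distances from KEW:
KEW: 0
GRN: 2  (via KEW)
VLY: 4  (via KEW)
ELM: 5  (via KEW)
IVY: 5  (via GRN)
QRY: 6  (via ELM)
DOK: 6  (via IVY)
TOR: 6  (via KEW)
Shortest route: KEW–TOR = $6.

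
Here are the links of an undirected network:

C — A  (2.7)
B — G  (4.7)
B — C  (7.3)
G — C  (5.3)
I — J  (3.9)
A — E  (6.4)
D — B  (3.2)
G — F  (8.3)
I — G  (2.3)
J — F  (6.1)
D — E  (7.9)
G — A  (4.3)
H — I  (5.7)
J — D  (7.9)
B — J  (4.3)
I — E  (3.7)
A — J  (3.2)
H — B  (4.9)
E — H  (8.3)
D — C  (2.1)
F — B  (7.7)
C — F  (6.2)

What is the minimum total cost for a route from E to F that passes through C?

Best E to C: E–A–C costing 9.1
Shortest C→F: C–F = 6.2
Total via C: 9.1 + 6.2 = 15.3.

15.3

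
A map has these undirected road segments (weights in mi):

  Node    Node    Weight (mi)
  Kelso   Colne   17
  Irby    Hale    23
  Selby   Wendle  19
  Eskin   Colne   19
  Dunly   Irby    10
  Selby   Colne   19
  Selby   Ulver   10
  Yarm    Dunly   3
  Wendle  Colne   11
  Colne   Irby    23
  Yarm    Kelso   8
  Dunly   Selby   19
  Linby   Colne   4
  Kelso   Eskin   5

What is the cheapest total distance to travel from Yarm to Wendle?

36 mi

Running Dijkstra from Yarm:
Yarm: 0
Dunly: 3  (via Yarm)
Kelso: 8  (via Yarm)
Eskin: 13  (via Kelso)
Irby: 13  (via Dunly)
Selby: 22  (via Dunly)
Colne: 25  (via Kelso)
Linby: 29  (via Colne)
Ulver: 32  (via Selby)
Wendle: 36  (via Colne)
Shortest route: Yarm → Kelso → Colne → Wendle = 36 mi.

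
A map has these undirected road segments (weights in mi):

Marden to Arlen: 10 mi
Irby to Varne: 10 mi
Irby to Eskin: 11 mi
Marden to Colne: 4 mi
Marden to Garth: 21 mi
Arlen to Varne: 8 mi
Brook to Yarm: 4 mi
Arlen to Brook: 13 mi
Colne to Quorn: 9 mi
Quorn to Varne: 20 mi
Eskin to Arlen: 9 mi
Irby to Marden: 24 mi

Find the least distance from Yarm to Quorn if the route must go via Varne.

Best Yarm to Varne: Yarm → Brook → Arlen → Varne costing 25
Best Varne to Quorn: Varne → Quorn costing 20
Total via Varne: 25 + 20 = 45 mi.

45 mi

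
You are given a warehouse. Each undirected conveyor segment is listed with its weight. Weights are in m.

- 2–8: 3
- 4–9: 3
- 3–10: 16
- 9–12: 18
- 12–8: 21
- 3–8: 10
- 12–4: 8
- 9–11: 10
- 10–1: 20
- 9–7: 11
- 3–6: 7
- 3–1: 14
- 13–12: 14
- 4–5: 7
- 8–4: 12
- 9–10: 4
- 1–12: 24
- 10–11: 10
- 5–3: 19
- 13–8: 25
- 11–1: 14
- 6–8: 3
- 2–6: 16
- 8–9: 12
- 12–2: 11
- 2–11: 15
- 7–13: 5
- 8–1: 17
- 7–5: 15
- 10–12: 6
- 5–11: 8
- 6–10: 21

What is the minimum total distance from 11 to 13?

Compare a few routes:
11–5–7–13: 8+15+5 = 28
11–10–9–7–13: 10+4+11+5 = 30
11–9–7–13: 10+11+5 = 26
11–10–12–13: 10+6+14 = 30
The minimum is 26 m via 11–9–7–13.

26 m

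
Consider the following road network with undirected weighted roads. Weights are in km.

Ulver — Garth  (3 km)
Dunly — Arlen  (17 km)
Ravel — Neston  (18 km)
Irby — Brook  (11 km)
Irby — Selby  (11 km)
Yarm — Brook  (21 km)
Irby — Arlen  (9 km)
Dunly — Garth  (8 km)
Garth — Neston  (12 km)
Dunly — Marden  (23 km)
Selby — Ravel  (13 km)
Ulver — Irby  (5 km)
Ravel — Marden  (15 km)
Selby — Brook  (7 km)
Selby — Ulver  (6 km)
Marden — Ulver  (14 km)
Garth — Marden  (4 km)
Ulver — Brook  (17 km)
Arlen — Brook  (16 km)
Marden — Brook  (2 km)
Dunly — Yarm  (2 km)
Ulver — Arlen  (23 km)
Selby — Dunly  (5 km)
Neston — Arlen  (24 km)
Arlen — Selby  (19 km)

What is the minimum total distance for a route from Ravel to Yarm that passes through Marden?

29 km

Best Ravel to Marden: Ravel–Marden costing 15
Best Marden to Yarm: Marden–Garth–Dunly–Yarm costing 14
Total via Marden: 15 + 14 = 29 km.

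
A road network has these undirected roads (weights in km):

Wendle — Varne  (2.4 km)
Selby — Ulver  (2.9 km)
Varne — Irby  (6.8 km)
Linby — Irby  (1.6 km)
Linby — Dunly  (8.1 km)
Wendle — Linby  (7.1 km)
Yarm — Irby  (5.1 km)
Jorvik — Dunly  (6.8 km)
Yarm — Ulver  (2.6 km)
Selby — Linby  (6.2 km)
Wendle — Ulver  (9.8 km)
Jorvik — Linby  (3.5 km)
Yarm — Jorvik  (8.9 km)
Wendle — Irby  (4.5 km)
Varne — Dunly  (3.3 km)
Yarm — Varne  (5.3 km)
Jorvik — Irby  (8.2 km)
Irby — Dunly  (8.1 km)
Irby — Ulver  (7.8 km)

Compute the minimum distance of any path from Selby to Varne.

10.8 km

Compare a few routes:
Selby → Ulver → Wendle → Varne: 2.9+9.8+2.4 = 15.1
Selby → Linby → Irby → Varne: 6.2+1.6+6.8 = 14.6
Selby → Ulver → Yarm → Varne: 2.9+2.6+5.3 = 10.8
Selby → Linby → Irby → Wendle → Varne: 6.2+1.6+4.5+2.4 = 14.7
Cheapest is Selby → Ulver → Yarm → Varne at 10.8 km.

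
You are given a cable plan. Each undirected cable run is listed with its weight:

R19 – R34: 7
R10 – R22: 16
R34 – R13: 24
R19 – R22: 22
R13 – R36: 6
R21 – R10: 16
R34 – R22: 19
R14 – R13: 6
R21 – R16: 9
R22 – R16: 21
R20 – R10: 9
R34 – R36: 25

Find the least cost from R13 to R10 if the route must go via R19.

Best R13 to R19: R13–R34–R19 costing 31
Shortest R19→R10: R19–R22–R10 = 38
Total via R19: 31 + 38 = 69.

69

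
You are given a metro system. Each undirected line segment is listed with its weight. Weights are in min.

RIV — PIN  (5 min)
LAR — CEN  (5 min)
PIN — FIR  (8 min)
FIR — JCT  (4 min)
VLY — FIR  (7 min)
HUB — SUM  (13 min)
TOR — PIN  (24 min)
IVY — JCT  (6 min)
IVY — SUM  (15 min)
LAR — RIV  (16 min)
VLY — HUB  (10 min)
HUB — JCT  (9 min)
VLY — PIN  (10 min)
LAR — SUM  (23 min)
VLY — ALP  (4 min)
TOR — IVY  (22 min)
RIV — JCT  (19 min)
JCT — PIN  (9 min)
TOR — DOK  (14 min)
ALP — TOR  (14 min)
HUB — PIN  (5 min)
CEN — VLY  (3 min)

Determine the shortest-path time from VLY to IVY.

Compare a few routes:
VLY → FIR → JCT → IVY: 7+4+6 = 17
VLY → PIN → JCT → IVY: 10+9+6 = 25
The minimum is 17 min via VLY → FIR → JCT → IVY.

17 min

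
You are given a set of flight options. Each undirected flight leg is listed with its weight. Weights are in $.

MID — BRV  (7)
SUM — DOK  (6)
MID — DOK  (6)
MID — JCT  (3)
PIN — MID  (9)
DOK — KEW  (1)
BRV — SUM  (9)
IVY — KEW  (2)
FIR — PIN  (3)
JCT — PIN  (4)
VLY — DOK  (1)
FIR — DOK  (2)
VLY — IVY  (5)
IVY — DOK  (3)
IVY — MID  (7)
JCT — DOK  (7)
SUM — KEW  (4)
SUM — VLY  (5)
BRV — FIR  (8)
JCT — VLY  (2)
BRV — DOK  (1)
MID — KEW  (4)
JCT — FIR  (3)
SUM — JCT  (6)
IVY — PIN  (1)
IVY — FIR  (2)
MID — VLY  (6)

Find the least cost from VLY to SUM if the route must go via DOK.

$6

Best VLY to DOK: VLY → DOK costing 1
Best DOK to SUM: DOK → KEW → SUM costing 5
Total via DOK: 1 + 5 = $6.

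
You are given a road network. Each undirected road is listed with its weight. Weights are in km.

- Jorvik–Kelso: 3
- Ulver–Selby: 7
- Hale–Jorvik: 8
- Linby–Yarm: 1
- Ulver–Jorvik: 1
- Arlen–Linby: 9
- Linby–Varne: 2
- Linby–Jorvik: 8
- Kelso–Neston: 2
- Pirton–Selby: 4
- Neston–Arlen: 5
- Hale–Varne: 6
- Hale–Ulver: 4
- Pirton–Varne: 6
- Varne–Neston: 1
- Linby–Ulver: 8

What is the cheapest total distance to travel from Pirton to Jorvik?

12 km

Enumerating some paths:
Pirton - Varne - Hale - Ulver - Jorvik: 6+6+4+1 = 17
Pirton - Varne - Neston - Kelso - Jorvik: 6+1+2+3 = 12
Pirton - Varne - Linby - Jorvik: 6+2+8 = 16
The minimum is 12 km via Pirton - Varne - Neston - Kelso - Jorvik.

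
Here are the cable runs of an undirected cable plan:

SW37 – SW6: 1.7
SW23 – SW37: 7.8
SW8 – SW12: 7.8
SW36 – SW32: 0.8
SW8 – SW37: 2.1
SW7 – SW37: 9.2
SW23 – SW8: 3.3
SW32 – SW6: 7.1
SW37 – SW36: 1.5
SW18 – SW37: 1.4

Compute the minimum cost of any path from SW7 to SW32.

Settle nodes by increasing distance from SW7:
SW7: 0
SW37: 9.2  (via SW7)
SW18: 10.6  (via SW37)
SW36: 10.7  (via SW37)
SW6: 10.9  (via SW37)
SW8: 11.3  (via SW37)
SW32: 11.5  (via SW36)
Shortest route: SW7–SW37–SW36–SW32 = 11.5.

11.5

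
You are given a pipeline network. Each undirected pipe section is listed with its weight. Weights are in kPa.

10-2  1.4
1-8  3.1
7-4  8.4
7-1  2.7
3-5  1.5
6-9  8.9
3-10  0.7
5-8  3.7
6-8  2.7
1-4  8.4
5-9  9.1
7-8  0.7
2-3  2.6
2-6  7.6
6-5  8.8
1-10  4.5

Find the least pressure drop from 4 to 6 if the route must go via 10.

21.5 kPa

Best 4 to 10: 4–1–10 costing 12.9
Shortest 10→6: 10–3–5–8–6 = 8.6
Total via 10: 12.9 + 8.6 = 21.5 kPa.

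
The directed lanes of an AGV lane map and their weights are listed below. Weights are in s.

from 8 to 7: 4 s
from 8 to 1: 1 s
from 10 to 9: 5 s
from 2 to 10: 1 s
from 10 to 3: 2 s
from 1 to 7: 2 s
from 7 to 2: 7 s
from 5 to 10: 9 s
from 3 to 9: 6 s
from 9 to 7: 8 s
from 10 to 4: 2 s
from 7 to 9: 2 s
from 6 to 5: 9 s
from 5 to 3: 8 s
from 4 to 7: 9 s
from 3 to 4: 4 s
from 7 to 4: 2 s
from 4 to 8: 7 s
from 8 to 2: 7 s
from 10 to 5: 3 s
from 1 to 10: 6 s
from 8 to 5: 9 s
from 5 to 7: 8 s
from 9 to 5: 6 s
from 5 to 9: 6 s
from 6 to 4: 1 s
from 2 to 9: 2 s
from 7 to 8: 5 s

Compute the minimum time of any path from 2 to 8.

10 s

Candidate routes:
2–10–3–4–8: 1+2+4+7 = 14
2–10–4–7–8: 1+2+9+5 = 17
2–10–4–8: 1+2+7 = 10
2–9–7–8: 2+8+5 = 15
Cheapest is 2–10–4–8 at 10 s.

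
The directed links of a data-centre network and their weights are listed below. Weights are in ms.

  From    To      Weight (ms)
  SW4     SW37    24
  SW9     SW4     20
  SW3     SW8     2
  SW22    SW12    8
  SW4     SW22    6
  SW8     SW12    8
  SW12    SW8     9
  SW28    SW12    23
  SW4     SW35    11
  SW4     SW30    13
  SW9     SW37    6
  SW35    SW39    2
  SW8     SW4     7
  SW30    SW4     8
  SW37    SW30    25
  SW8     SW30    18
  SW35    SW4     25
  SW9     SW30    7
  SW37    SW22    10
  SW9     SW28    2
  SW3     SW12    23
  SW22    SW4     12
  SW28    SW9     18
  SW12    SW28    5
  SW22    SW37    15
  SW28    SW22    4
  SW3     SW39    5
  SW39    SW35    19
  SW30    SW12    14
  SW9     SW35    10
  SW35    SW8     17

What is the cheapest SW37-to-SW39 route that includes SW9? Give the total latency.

53 ms

Shortest SW37→SW9: SW37 → SW22 → SW12 → SW28 → SW9 = 41
Best SW9 to SW39: SW9 → SW35 → SW39 costing 12
Total via SW9: 41 + 12 = 53 ms.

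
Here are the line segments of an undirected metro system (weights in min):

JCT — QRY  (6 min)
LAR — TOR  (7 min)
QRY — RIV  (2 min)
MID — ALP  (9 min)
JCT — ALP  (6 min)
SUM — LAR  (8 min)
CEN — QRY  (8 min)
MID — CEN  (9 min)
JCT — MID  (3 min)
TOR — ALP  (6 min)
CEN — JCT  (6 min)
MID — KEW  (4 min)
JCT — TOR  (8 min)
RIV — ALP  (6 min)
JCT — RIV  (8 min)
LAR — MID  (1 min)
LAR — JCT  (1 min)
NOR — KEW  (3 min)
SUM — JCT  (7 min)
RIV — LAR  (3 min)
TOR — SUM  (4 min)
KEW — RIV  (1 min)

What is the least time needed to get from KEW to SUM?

12 min

Settle nodes by increasing distance from KEW:
KEW: 0
RIV: 1  (via KEW)
QRY: 3  (via RIV)
NOR: 3  (via KEW)
MID: 4  (via KEW)
LAR: 4  (via RIV)
JCT: 5  (via LAR)
ALP: 7  (via RIV)
TOR: 11  (via LAR)
CEN: 11  (via QRY)
SUM: 12  (via LAR)
Shortest route: KEW–RIV–LAR–SUM = 12 min.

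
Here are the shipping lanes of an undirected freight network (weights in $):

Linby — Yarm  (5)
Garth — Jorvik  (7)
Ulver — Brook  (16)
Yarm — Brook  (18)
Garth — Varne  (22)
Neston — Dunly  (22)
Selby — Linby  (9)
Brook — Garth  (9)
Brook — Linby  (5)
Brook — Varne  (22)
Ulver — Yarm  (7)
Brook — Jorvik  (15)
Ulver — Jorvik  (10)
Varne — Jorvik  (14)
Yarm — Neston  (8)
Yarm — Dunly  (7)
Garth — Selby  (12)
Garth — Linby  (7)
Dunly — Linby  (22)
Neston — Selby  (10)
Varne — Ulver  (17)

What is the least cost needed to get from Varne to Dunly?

$31

Settle nodes by increasing distance from Varne:
Varne: 0
Jorvik: 14  (via Varne)
Ulver: 17  (via Varne)
Garth: 21  (via Jorvik)
Brook: 22  (via Varne)
Yarm: 24  (via Ulver)
Linby: 27  (via Brook)
Dunly: 31  (via Yarm)
Shortest route: Varne–Ulver–Yarm–Dunly = $31.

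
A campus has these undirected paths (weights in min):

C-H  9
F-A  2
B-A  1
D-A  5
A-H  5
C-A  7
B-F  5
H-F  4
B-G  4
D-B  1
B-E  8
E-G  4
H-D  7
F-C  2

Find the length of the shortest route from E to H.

Compare a few routes:
E–G–B–A–F–H: 4+4+1+2+4 = 15
E–G–B–D–H: 4+4+1+7 = 16
E–B–A–F–H: 8+1+2+4 = 15
E–B–A–H: 8+1+5 = 14
Cheapest is E–B–A–H at 14 min.

14 min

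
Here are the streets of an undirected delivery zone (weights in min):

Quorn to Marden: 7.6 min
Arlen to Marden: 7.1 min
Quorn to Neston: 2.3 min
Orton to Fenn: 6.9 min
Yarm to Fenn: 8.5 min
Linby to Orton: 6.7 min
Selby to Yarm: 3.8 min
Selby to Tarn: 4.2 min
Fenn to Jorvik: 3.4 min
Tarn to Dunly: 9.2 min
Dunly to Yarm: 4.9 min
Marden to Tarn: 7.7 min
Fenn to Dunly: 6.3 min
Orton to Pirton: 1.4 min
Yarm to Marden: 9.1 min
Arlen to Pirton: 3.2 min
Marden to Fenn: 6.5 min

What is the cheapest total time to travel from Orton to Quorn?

Enumerating some paths:
Orton–Pirton–Arlen–Marden–Quorn: 1.4+3.2+7.1+7.6 = 19.3
Orton–Fenn–Marden–Quorn: 6.9+6.5+7.6 = 21
The minimum is 19.3 min via Orton–Pirton–Arlen–Marden–Quorn.

19.3 min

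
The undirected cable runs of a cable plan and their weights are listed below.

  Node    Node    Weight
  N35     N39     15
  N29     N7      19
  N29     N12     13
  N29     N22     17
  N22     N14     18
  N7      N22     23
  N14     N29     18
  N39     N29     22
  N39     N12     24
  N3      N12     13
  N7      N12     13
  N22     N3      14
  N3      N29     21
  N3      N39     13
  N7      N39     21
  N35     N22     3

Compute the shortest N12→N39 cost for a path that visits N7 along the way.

34

Best N12 to N7: N12 → N7 costing 13
Shortest N7→N39: N7 → N39 = 21
Total via N7: 13 + 21 = 34.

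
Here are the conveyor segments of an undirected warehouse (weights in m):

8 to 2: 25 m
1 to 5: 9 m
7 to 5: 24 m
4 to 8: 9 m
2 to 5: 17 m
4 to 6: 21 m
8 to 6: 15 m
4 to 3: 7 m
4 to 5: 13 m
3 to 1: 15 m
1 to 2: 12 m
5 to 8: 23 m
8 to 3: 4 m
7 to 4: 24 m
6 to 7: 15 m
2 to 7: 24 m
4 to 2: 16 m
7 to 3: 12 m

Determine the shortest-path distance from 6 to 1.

Compare a few routes:
6–8–3–1: 15+4+15 = 34
6–7–3–1: 15+12+15 = 42
6–4–5–1: 21+13+9 = 43
Cheapest is 6–8–3–1 at 34 m.

34 m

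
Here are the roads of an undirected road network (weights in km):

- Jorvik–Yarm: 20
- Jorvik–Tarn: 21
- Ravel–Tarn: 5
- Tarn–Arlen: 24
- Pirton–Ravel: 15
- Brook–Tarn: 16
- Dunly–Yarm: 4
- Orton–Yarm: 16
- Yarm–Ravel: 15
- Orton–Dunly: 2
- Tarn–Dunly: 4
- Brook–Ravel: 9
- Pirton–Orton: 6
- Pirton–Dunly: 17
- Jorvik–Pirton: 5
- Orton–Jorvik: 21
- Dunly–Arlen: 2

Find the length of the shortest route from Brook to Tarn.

14 km

Settle nodes by increasing distance from Brook:
Brook: 0
Ravel: 9  (via Brook)
Tarn: 14  (via Ravel)
Shortest route: Brook–Ravel–Tarn = 14 km.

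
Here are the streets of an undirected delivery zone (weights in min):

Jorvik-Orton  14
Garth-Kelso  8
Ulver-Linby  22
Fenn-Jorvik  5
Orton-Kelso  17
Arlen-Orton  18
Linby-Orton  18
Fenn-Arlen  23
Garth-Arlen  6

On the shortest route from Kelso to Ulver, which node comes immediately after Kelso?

Orton

Candidate routes:
Kelso - Garth - Arlen - Fenn - Jorvik - Orton - Linby - Ulver: 8+6+23+5+14+18+22 = 96
Kelso - Orton - Linby - Ulver: 17+18+22 = 57
Kelso - Garth - Arlen - Orton - Linby - Ulver: 8+6+18+18+22 = 72
Cheapest is Kelso - Orton - Linby - Ulver at 57 min.
So from Kelso the first move is to Orton.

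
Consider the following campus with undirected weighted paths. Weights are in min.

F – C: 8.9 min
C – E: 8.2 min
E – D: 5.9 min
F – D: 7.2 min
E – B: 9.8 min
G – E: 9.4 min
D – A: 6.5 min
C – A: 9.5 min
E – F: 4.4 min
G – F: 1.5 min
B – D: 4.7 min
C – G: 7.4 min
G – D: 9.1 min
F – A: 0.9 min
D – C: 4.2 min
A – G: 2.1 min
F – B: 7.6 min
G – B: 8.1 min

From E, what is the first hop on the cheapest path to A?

Candidate routes:
E - F - A: 4.4+0.9 = 5.3
E - F - G - A: 4.4+1.5+2.1 = 8
The minimum is 5.3 min via E - F - A.
So from E the first move is to F.

F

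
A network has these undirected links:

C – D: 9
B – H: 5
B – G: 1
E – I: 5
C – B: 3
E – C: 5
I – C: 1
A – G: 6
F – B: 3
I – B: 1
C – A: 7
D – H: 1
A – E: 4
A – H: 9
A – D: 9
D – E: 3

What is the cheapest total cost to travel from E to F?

9

Shortest distances from E:
E: 0
D: 3  (via E)
A: 4  (via E)
H: 4  (via D)
C: 5  (via E)
I: 5  (via E)
B: 6  (via I)
G: 7  (via B)
F: 9  (via B)
Shortest route: E → I → B → F = 9.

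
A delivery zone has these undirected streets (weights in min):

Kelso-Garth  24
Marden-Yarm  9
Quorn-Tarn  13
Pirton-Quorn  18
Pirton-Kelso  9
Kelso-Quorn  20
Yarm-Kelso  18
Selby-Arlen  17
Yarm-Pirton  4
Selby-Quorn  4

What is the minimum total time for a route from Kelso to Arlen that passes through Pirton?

Shortest Kelso→Pirton: Kelso–Pirton = 9
Best Pirton to Arlen: Pirton–Quorn–Selby–Arlen costing 39
Total via Pirton: 9 + 39 = 48 min.

48 min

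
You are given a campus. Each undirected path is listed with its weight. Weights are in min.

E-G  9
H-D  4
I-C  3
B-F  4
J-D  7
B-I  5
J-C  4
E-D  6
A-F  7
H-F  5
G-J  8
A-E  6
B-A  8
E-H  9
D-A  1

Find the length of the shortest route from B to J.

12 min

Running Dijkstra from B:
B: 0
F: 4  (via B)
I: 5  (via B)
A: 8  (via B)
C: 8  (via I)
D: 9  (via A)
H: 9  (via F)
J: 12  (via C)
Shortest route: B → I → C → J = 12 min.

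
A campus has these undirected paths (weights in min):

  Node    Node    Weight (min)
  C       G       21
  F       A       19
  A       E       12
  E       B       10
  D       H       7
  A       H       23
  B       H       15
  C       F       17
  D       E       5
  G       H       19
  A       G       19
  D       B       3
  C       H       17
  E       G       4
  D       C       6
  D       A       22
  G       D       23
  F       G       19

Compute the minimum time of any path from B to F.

26 min

Candidate routes:
B → D → E → G → F: 3+5+4+19 = 31
B → E → G → F: 10+4+19 = 33
B → D → C → F: 3+6+17 = 26
Cheapest is B → D → C → F at 26 min.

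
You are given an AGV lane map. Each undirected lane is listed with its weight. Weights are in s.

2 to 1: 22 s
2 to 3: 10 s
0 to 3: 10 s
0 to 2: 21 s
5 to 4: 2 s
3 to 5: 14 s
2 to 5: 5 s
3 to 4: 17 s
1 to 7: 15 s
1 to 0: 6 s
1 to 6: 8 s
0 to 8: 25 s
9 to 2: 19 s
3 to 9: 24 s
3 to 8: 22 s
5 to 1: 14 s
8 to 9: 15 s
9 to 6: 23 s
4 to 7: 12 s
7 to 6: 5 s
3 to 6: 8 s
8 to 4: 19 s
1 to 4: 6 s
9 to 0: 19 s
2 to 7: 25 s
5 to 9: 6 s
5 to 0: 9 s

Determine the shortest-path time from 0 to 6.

14 s

Candidate routes:
0–1–7–6: 6+15+5 = 26
0–1–6: 6+8 = 14
0–5–4–1–6: 9+2+6+8 = 25
0–3–6: 10+8 = 18
The minimum is 14 s via 0–1–6.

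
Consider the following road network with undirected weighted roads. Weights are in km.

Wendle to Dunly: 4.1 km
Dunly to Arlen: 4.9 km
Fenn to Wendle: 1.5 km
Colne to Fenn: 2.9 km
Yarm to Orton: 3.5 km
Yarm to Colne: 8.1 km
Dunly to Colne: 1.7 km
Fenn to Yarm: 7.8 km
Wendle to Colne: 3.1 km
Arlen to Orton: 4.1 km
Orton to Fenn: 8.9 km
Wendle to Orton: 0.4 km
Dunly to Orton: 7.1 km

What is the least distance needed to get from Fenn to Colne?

2.9 km

Candidate routes:
Fenn - Wendle - Colne: 1.5+3.1 = 4.6
Fenn - Colne: 2.9 = 2.9
The minimum is 2.9 km via Fenn - Colne.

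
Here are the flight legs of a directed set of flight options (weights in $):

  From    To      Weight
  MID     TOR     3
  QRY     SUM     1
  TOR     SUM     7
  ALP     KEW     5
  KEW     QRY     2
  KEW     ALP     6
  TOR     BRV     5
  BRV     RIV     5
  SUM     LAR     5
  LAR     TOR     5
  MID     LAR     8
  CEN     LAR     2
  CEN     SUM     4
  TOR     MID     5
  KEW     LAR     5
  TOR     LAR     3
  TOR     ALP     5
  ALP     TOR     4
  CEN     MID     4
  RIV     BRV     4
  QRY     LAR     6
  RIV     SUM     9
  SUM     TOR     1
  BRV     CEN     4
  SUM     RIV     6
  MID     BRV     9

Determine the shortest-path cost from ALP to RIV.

Settle nodes by increasing distance from ALP:
ALP: 0
TOR: 4  (via ALP)
KEW: 5  (via ALP)
LAR: 7  (via TOR)
QRY: 7  (via KEW)
SUM: 8  (via QRY)
BRV: 9  (via TOR)
MID: 9  (via TOR)
CEN: 13  (via BRV)
RIV: 14  (via SUM)
Shortest route: ALP → KEW → QRY → SUM → RIV = $14.

$14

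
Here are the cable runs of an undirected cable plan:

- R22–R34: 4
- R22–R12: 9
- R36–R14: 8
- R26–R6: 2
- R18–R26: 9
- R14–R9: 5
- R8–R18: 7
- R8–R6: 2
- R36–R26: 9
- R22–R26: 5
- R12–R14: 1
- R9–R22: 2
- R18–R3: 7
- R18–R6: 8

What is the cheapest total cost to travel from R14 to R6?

14

Candidate routes:
R14 → R9 → R22 → R26 → R6: 5+2+5+2 = 14
R14 → R36 → R26 → R6: 8+9+2 = 19
R14 → R12 → R22 → R26 → R6: 1+9+5+2 = 17
R14 → R9 → R22 → R26 → R18 → R6: 5+2+5+9+8 = 29
The minimum is 14 via R14 → R9 → R22 → R26 → R6.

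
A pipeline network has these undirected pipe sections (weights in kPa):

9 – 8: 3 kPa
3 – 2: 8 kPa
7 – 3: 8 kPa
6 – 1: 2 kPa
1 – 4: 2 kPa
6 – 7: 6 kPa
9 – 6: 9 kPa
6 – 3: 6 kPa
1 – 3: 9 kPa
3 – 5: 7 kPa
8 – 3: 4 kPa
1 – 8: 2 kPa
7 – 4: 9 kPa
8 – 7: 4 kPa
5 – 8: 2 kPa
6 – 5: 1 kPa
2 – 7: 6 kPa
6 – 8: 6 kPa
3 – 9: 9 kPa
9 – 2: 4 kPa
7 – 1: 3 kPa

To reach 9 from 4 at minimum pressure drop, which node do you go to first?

Enumerating some paths:
4 → 1 → 8 → 9: 2+2+3 = 7
4 → 1 → 6 → 5 → 8 → 9: 2+2+1+2+3 = 10
The minimum is 7 kPa via 4 → 1 → 8 → 9.
So from 4 the first move is to 1.

1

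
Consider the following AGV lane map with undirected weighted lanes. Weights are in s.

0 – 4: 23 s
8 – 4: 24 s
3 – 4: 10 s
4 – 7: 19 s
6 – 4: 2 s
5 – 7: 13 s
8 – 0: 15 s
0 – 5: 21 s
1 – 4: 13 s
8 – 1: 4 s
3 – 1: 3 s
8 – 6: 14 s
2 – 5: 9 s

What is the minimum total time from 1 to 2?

49 s

Settle nodes by increasing distance from 1:
1: 0
3: 3  (via 1)
8: 4  (via 1)
4: 13  (via 1)
6: 15  (via 4)
0: 19  (via 8)
7: 32  (via 4)
5: 40  (via 0)
2: 49  (via 5)
Shortest route: 1–8–0–5–2 = 49 s.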